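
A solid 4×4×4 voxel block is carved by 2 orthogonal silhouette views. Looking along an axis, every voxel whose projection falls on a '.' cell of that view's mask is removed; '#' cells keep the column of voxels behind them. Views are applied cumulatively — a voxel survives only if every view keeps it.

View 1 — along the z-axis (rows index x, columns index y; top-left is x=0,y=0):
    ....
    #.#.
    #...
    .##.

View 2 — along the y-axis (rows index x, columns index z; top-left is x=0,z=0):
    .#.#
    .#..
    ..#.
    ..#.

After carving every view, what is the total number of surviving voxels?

start: 4×4×4 = 64 voxels
step 1: project along z, AND mask (5/16) → |grid| = 20
step 2: project along y, AND mask (5/16) → |grid| = 5

remaining voxels: 5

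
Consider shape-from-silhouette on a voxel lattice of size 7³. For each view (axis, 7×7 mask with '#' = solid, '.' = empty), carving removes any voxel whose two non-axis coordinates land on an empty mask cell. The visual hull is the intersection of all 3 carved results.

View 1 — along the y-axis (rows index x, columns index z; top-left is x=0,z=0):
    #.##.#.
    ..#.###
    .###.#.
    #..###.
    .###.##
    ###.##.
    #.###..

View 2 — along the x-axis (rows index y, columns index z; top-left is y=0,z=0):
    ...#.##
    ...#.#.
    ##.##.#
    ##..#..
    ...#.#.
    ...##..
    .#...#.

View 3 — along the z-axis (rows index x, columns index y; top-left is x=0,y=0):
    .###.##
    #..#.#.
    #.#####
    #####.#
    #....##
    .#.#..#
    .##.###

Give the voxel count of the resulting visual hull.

voxel count = 52

initial block: 7^3 = 343
  1. axis=1 (XZ plane), |mask|=30  ⇒  voxels=210
  2. axis=0 (YZ plane), |mask|=19  ⇒  voxels=82
  3. axis=2 (XY plane), |mask|=31  ⇒  voxels=52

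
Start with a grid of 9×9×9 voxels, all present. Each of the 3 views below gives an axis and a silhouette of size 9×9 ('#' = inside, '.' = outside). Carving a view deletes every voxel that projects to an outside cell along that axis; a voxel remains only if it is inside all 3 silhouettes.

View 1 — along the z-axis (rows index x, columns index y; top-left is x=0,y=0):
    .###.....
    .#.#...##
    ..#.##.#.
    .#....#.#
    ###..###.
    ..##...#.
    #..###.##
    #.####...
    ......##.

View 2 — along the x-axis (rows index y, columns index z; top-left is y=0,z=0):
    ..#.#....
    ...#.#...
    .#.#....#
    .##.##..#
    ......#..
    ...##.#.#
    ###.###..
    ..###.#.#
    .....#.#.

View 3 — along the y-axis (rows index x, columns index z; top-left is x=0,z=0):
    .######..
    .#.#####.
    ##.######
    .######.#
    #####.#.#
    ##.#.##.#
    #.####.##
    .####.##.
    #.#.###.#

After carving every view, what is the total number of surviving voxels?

initial block: 9^3 = 729
  1. axis=2 (XY plane), |mask|=36  ⇒  voxels=324
  2. axis=0 (YZ plane), |mask|=30  ⇒  voxels=127
  3. axis=1 (XZ plane), |mask|=59  ⇒  voxels=102

|visual hull| = 102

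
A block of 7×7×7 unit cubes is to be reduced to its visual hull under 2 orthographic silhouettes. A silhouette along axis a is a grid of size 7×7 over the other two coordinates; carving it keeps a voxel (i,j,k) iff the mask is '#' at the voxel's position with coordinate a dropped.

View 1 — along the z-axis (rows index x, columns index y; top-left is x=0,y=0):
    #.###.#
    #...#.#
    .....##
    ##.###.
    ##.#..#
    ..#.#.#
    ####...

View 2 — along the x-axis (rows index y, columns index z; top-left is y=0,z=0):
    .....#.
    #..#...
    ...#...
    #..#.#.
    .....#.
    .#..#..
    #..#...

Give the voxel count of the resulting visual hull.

remaining voxels: 44

full grid |V| = 343
[1] z-view keeps 26 columns → grid now 182
[2] x-view keeps 12 columns → grid now 44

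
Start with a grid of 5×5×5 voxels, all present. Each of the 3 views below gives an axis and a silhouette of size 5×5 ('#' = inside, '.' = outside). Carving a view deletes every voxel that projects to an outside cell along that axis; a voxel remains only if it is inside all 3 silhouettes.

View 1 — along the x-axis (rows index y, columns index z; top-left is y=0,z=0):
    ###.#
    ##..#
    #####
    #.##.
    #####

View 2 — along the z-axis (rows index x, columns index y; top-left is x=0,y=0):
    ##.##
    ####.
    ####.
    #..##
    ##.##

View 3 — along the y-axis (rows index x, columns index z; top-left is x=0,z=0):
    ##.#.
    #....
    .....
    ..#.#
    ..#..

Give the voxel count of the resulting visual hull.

initial block: 5^3 = 125
step 1: project along x, AND mask (20/25) → |grid| = 100
step 2: project along z, AND mask (19/25) → |grid| = 72
step 3: project along y, AND mask (7/25) → |grid| = 21

|visual hull| = 21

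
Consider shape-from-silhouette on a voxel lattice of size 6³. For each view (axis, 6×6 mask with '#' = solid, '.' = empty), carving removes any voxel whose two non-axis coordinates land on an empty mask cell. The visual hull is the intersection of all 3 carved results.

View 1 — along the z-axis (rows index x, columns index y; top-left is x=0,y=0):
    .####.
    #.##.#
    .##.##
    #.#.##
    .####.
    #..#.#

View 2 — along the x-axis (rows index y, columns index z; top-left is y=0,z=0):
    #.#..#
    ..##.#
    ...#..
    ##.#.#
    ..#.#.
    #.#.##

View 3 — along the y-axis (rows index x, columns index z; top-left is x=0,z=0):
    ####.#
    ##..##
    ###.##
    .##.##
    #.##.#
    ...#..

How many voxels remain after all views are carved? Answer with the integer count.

voxel count = 41

full grid |V| = 216
  1. axis=2 (XY plane), |mask|=23  ⇒  voxels=138
  2. axis=0 (YZ plane), |mask|=17  ⇒  voxels=63
  3. axis=1 (XZ plane), |mask|=23  ⇒  voxels=41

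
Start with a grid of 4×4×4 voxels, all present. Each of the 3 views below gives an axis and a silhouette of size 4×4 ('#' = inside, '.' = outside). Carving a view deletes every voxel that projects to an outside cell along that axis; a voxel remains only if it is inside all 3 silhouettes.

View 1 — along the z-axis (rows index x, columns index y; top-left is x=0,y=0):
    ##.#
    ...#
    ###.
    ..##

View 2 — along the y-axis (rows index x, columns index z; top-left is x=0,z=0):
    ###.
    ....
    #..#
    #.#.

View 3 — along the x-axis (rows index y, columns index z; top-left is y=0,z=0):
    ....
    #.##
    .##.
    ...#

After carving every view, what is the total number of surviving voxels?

before carving: 64 voxels (4×4×4)
after view 1 [z-axis, 9 of 16 cells solid] → remaining = 36
after view 2 [y-axis, 7 of 16 cells solid] → remaining = 19
after view 3 [x-axis, 6 of 16 cells solid] → remaining = 5

|visual hull| = 5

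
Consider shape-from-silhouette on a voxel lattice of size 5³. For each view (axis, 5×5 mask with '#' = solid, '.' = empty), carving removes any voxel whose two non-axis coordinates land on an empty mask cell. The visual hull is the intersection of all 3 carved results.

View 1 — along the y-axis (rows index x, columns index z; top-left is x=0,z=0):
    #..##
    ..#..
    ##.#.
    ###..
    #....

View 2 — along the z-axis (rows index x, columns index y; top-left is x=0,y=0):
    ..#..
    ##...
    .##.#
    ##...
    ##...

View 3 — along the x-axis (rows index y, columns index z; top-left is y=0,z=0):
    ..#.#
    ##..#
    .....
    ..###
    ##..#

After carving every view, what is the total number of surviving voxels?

before carving: 125 voxels (5×5×5)
after view 1 [y-axis, 11 of 25 cells solid] → remaining = 55
after view 2 [z-axis, 10 of 25 cells solid] → remaining = 22
after view 3 [x-axis, 11 of 25 cells solid] → remaining = 9

|visual hull| = 9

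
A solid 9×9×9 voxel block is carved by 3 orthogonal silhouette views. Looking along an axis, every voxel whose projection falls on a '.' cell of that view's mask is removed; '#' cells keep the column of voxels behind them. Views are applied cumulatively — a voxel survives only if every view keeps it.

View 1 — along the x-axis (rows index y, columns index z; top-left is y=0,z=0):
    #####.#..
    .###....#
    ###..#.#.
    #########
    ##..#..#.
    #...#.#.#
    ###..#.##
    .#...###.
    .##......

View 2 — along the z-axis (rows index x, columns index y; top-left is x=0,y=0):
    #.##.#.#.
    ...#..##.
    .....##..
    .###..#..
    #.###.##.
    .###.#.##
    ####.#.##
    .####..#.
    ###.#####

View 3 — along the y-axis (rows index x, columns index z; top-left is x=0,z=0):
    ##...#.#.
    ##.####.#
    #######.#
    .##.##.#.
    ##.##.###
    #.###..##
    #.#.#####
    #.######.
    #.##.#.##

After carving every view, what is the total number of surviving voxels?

before carving: 729 voxels (9×9×9)
carve view 1 (along x, YZ-mask fill 44/81): 396 voxels remain
carve view 2 (along z, XY-mask fill 46/81): 238 voxels remain
carve view 3 (along y, XZ-mask fill 57/81): 161 voxels remain

161 voxels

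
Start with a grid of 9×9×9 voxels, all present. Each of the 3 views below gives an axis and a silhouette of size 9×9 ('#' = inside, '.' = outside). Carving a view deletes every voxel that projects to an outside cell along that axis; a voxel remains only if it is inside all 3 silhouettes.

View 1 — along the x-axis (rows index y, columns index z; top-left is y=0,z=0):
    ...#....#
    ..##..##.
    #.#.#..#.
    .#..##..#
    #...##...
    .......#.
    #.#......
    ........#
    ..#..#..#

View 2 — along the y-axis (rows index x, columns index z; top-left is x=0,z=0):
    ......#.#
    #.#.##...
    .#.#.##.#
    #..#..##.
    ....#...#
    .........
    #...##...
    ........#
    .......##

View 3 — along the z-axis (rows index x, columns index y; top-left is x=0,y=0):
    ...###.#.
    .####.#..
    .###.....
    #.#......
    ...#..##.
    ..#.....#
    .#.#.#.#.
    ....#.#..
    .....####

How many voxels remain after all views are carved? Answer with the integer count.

|visual hull| = 29

start: 9×9×9 = 729 voxels
V1 x: intersect with YZ mask (24 set) -- 216 left
V2 y: intersect with XZ mask (23 set) -- 65 left
V3 z: intersect with XY mask (29 set) -- 29 left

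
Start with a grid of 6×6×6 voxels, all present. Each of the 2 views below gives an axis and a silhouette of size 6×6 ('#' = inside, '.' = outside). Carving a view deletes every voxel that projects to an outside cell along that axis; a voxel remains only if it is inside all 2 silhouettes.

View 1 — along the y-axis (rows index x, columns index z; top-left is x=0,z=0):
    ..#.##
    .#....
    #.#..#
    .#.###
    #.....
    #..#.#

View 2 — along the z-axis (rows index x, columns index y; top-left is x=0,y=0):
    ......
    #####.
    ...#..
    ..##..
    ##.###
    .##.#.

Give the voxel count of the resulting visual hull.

start: 6×6×6 = 216 voxels
  1. axis=1 (XZ plane), |mask|=15  ⇒  voxels=90
  2. axis=2 (XY plane), |mask|=16  ⇒  voxels=30

30 voxels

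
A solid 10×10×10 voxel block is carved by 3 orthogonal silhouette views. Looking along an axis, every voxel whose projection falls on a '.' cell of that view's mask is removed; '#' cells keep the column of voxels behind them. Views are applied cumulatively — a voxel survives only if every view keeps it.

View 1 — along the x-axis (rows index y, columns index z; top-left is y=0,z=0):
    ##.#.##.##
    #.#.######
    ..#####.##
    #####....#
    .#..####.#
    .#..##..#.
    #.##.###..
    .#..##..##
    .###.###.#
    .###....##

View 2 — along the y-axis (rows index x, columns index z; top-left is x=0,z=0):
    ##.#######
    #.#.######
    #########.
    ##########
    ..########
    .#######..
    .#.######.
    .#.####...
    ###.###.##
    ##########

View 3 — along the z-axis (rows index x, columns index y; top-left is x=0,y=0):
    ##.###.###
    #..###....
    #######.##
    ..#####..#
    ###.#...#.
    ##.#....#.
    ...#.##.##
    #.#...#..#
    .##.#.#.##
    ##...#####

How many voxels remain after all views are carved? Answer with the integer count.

before carving: 1000 voxels (10×10×10)
  1. axis=0 (YZ plane), |mask|=61  ⇒  voxels=610
  2. axis=1 (XZ plane), |mask|=81  ⇒  voxels=498
  3. axis=2 (XY plane), |mask|=58  ⇒  voxels=298

298 voxels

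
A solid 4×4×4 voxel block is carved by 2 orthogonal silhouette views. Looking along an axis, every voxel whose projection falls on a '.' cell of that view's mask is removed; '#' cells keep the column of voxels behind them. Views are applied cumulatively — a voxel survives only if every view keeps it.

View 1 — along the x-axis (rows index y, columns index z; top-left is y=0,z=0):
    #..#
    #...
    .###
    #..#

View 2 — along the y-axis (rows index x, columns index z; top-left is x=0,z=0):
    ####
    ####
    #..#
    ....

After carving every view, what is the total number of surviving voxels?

remaining voxels: 22

initial block: 4^3 = 64
step 1: project along x, AND mask (8/16) → |grid| = 32
step 2: project along y, AND mask (10/16) → |grid| = 22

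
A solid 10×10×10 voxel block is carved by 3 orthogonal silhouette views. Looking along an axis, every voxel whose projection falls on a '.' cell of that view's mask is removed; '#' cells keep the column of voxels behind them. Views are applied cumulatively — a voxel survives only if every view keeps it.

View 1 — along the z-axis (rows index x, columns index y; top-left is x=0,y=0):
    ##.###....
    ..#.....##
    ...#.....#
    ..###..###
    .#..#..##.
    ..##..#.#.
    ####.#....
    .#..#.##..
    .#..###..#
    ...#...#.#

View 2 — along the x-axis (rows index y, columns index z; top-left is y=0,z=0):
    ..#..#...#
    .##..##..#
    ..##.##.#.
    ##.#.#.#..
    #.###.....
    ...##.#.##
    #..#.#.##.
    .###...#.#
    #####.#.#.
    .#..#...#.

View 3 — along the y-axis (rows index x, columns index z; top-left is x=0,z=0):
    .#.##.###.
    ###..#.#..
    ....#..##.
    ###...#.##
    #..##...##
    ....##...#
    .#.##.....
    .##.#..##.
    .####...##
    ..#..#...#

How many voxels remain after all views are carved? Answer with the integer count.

|visual hull| = 84

initial block: 10^3 = 1000
step 1: project along z, AND mask (41/100) → |grid| = 410
step 2: project along x, AND mask (47/100) → |grid| = 194
step 3: project along y, AND mask (45/100) → |grid| = 84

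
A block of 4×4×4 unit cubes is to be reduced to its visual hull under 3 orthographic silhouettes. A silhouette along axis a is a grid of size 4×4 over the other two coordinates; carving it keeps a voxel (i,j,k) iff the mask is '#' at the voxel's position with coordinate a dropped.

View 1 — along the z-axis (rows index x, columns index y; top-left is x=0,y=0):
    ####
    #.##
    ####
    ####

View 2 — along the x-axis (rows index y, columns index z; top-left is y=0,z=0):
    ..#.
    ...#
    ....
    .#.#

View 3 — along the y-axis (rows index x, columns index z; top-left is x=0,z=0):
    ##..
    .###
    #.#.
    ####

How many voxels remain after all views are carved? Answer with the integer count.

before carving: 64 voxels (4×4×4)
step 1: project along z, AND mask (15/16) → |grid| = 60
step 2: project along x, AND mask (4/16) → |grid| = 15
step 3: project along y, AND mask (11/16) → |grid| = 9

voxel count = 9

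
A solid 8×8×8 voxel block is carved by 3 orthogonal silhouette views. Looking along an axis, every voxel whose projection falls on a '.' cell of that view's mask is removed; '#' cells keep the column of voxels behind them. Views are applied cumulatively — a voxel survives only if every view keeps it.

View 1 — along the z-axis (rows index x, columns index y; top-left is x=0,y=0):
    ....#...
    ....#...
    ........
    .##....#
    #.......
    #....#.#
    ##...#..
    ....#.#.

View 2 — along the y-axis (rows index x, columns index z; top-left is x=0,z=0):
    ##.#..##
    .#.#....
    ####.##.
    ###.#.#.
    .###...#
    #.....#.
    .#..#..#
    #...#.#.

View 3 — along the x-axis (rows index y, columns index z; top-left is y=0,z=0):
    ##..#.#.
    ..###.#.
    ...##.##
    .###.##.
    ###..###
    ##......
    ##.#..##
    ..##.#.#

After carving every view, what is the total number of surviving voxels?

start: 8×8×8 = 512 voxels
V1 z: intersect with XY mask (14 set) -- 112 left
V2 y: intersect with XZ mask (30 set) -- 47 left
V3 x: intersect with YZ mask (34 set) -- 23 left

23 voxels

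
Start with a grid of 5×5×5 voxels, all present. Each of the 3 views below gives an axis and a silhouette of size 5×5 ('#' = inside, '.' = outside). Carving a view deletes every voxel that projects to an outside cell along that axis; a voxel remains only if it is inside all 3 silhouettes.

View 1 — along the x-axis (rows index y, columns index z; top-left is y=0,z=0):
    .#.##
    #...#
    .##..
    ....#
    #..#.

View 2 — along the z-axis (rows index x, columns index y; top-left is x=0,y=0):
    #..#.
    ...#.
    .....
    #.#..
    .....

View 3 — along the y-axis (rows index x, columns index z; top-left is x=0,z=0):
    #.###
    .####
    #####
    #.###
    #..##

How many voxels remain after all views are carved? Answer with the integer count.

full grid |V| = 125
step 1: project along x, AND mask (10/25) → |grid| = 50
step 2: project along z, AND mask (5/25) → |grid| = 10
step 3: project along y, AND mask (20/25) → |grid| = 7

voxel count = 7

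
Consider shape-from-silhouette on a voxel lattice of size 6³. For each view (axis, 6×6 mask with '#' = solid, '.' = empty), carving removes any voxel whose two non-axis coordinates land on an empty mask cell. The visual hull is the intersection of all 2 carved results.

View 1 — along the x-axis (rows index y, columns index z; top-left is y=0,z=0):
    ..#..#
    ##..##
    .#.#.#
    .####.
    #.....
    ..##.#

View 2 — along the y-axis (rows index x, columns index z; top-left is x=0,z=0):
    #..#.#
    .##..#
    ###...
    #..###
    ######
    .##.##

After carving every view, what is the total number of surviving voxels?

full grid |V| = 216
[1] x-view keeps 17 columns → grid now 102
[2] y-view keeps 23 columns → grid now 67

67 voxels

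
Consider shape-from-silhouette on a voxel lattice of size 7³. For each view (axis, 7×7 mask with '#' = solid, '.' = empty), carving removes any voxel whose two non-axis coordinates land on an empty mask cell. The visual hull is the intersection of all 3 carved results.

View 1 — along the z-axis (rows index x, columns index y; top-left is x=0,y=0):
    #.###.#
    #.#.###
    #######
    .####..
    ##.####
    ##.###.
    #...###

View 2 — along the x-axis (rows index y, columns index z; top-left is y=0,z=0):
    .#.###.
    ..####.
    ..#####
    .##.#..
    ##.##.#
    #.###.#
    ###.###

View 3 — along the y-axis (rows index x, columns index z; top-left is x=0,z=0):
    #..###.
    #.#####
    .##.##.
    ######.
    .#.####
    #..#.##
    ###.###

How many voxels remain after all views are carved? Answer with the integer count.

initial block: 7^3 = 343
  1. axis=2 (XY plane), |mask|=36  ⇒  voxels=252
  2. axis=0 (YZ plane), |mask|=32  ⇒  voxels=165
  3. axis=1 (XZ plane), |mask|=35  ⇒  voxels=117

117 voxels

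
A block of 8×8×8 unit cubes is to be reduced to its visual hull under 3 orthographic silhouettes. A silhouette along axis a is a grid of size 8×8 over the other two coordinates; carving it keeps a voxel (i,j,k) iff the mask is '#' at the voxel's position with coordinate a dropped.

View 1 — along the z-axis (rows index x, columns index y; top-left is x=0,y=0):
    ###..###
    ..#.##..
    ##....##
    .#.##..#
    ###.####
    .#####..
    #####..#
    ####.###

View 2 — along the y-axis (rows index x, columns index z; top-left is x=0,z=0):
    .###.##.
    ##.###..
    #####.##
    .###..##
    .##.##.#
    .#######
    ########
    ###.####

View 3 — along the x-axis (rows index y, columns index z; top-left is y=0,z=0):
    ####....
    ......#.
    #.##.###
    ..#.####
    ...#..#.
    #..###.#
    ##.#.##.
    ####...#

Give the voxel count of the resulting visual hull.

128 voxels

initial block: 8^3 = 512
[1] z-view keeps 42 columns → grid now 336
[2] y-view keeps 49 columns → grid now 260
[3] x-view keeps 33 columns → grid now 128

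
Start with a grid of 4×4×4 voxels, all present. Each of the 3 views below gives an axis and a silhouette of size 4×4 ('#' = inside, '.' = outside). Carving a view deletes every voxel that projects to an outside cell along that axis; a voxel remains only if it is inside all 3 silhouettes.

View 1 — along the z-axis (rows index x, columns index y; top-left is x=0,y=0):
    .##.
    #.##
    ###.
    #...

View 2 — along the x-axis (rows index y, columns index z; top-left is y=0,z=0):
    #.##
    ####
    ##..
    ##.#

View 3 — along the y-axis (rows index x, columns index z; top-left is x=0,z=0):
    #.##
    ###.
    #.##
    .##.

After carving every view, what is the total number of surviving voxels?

voxel count = 18

before carving: 64 voxels (4×4×4)
  1. axis=2 (XY plane), |mask|=9  ⇒  voxels=36
  2. axis=0 (YZ plane), |mask|=12  ⇒  voxels=26
  3. axis=1 (XZ plane), |mask|=11  ⇒  voxels=18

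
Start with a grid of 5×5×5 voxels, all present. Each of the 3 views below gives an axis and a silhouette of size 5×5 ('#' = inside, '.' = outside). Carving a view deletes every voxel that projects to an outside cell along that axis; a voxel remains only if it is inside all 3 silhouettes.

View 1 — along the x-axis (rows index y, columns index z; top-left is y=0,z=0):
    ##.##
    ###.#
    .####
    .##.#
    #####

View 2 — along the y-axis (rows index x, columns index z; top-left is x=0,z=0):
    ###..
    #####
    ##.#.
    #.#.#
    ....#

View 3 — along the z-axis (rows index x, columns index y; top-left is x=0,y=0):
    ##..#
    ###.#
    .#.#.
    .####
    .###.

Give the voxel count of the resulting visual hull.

initial block: 5^3 = 125
carve view 1 (along x, YZ-mask fill 20/25): 100 voxels remain
carve view 2 (along y, XZ-mask fill 15/25): 60 voxels remain
carve view 3 (along z, XY-mask fill 16/25): 41 voxels remain

remaining voxels: 41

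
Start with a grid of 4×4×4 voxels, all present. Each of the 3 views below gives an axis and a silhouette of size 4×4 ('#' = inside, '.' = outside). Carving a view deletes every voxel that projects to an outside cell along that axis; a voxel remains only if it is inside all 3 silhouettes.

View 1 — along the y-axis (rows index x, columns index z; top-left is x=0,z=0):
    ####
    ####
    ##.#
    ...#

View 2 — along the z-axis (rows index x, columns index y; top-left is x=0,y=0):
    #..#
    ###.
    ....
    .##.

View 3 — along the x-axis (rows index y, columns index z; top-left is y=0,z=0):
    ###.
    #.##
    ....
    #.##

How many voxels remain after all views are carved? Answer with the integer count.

full grid |V| = 64
V1 y: intersect with XZ mask (12 set) -- 48 left
V2 z: intersect with XY mask (7 set) -- 22 left
V3 x: intersect with YZ mask (9 set) -- 13 left

remaining voxels: 13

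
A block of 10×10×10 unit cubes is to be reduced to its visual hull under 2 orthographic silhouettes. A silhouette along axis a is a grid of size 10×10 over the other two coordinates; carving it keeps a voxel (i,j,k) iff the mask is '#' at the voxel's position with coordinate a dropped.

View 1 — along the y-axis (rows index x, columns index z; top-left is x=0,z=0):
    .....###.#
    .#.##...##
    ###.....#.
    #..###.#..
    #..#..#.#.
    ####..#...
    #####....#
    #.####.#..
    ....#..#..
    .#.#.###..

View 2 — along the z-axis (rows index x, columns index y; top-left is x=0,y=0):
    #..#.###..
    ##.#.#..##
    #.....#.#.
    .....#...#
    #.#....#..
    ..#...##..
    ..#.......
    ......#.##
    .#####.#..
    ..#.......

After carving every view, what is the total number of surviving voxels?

start: 10×10×10 = 1000 voxels
carve view 1 (along y, XZ-mask fill 46/100): 460 voxels remain
carve view 2 (along z, XY-mask fill 33/100): 140 voxels remain

140 voxels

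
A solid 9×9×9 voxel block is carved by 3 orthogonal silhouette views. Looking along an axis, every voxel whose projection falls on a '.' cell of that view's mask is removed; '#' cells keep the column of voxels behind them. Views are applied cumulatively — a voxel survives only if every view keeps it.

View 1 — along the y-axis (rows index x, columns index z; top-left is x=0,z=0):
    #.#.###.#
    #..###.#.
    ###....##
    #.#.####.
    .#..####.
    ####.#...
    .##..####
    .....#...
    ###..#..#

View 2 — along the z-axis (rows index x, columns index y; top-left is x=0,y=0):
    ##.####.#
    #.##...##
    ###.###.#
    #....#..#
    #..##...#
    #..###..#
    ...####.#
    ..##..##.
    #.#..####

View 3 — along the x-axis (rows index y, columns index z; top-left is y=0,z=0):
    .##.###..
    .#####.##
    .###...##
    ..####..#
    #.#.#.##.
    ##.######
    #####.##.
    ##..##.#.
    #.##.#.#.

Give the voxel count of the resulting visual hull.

full grid |V| = 729
  1. axis=1 (XZ plane), |mask|=44  ⇒  voxels=396
  2. axis=2 (XY plane), |mask|=46  ⇒  voxels=229
  3. axis=0 (YZ plane), |mask|=52  ⇒  voxels=146

146 voxels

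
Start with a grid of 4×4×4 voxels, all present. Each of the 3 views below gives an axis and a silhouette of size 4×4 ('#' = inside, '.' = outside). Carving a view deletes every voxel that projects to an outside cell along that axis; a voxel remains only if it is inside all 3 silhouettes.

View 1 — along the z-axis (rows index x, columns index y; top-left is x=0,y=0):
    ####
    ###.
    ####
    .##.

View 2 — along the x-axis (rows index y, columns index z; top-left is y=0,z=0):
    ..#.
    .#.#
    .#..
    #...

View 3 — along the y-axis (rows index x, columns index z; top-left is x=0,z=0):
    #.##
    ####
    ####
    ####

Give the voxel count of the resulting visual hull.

|visual hull| = 15

before carving: 64 voxels (4×4×4)
[1] z-view keeps 13 columns → grid now 52
[2] x-view keeps 5 columns → grid now 17
[3] y-view keeps 15 columns → grid now 15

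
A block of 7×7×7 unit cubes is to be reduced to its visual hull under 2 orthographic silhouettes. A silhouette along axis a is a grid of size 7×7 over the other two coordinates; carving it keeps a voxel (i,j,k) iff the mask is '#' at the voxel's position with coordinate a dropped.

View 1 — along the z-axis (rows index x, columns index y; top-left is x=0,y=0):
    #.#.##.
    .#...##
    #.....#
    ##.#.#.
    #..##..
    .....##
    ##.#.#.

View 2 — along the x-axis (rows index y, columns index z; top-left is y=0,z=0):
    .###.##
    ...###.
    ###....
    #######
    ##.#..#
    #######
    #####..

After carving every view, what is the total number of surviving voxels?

initial block: 7^3 = 343
step 1: project along z, AND mask (22/49) → |grid| = 154
step 2: project along x, AND mask (34/49) → |grid| = 116

remaining voxels: 116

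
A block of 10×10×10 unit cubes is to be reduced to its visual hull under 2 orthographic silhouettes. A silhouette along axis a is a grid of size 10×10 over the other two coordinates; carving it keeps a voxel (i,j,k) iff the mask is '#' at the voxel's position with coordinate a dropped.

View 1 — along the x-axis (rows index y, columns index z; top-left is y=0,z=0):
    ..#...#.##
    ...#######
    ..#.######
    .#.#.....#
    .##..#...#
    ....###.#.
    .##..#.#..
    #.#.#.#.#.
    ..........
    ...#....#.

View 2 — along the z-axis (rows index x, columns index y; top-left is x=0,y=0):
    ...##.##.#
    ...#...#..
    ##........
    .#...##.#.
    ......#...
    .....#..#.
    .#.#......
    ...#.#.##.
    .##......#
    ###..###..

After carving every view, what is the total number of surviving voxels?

129 voxels

start: 10×10×10 = 1000 voxels
[1] x-view keeps 40 columns → grid now 400
[2] z-view keeps 31 columns → grid now 129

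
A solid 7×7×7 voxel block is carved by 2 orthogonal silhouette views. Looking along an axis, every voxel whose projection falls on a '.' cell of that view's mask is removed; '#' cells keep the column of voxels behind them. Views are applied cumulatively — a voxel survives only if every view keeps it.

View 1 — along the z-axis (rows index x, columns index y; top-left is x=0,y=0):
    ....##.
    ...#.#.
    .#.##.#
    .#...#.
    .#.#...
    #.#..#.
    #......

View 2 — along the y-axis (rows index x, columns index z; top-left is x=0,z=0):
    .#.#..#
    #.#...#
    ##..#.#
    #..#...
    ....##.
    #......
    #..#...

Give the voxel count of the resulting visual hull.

remaining voxels: 41

full grid |V| = 343
  1. axis=2 (XY plane), |mask|=16  ⇒  voxels=112
  2. axis=1 (XZ plane), |mask|=17  ⇒  voxels=41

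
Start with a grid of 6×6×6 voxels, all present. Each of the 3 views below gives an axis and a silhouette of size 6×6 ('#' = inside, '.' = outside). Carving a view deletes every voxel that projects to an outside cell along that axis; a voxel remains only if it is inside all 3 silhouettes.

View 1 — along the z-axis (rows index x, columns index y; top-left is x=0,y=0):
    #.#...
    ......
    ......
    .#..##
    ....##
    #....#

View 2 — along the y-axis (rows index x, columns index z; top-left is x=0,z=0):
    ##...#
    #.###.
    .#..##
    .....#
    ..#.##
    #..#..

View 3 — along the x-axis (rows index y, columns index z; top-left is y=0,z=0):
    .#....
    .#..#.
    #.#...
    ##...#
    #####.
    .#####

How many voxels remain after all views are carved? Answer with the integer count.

start: 6×6×6 = 216 voxels
  1. axis=2 (XY plane), |mask|=9  ⇒  voxels=54
  2. axis=1 (XZ plane), |mask|=16  ⇒  voxels=19
  3. axis=0 (YZ plane), |mask|=18  ⇒  voxels=9

9 voxels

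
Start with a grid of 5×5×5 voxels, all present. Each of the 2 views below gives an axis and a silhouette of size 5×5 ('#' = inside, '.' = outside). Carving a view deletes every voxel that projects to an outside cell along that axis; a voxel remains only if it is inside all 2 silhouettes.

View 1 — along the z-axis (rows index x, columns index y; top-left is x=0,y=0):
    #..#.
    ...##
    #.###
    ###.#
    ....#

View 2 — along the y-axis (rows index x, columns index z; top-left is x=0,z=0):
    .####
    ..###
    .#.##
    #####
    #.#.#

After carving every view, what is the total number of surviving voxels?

before carving: 125 voxels (5×5×5)
V1 z: intersect with XY mask (13 set) -- 65 left
V2 y: intersect with XZ mask (18 set) -- 49 left

voxel count = 49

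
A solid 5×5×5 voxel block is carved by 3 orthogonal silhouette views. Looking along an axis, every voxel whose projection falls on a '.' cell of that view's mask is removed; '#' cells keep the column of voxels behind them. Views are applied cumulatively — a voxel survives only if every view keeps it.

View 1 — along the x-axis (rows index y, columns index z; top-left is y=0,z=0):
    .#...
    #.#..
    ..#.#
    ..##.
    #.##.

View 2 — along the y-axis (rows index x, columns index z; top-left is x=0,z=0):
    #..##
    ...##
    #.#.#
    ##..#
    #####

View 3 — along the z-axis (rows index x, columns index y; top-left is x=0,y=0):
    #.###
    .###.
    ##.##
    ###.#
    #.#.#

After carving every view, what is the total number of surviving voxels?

initial block: 5^3 = 125
  1. axis=0 (YZ plane), |mask|=10  ⇒  voxels=50
  2. axis=1 (XZ plane), |mask|=16  ⇒  voxels=29
  3. axis=2 (XY plane), |mask|=18  ⇒  voxels=21

remaining voxels: 21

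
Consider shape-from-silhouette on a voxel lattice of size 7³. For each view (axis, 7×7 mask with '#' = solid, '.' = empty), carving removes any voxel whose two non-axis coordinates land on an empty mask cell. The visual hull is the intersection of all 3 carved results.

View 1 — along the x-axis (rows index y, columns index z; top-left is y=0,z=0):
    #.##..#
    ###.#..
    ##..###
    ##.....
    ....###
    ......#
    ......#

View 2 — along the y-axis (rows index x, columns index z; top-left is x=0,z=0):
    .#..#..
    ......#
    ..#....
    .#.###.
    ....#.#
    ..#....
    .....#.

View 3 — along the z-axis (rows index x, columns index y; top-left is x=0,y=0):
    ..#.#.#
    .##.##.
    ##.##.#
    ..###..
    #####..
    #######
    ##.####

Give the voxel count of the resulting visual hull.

initial block: 7^3 = 343
step 1: project along x, AND mask (20/49) → |grid| = 140
step 2: project along y, AND mask (12/49) → |grid| = 34
step 3: project along z, AND mask (33/49) → |grid| = 23

remaining voxels: 23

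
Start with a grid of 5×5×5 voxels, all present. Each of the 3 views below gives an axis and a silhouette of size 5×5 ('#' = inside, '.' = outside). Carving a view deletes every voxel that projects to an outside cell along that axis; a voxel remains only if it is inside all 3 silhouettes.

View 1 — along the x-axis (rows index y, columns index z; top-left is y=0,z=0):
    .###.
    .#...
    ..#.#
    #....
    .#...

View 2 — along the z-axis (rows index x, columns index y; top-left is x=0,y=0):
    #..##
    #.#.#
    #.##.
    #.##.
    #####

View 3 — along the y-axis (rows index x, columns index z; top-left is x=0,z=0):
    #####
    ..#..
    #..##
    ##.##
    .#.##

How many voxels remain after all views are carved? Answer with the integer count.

full grid |V| = 125
after view 1 [x-axis, 8 of 25 cells solid] → remaining = 40
after view 2 [z-axis, 17 of 25 cells solid] → remaining = 31
after view 3 [y-axis, 16 of 25 cells solid] → remaining = 19

|visual hull| = 19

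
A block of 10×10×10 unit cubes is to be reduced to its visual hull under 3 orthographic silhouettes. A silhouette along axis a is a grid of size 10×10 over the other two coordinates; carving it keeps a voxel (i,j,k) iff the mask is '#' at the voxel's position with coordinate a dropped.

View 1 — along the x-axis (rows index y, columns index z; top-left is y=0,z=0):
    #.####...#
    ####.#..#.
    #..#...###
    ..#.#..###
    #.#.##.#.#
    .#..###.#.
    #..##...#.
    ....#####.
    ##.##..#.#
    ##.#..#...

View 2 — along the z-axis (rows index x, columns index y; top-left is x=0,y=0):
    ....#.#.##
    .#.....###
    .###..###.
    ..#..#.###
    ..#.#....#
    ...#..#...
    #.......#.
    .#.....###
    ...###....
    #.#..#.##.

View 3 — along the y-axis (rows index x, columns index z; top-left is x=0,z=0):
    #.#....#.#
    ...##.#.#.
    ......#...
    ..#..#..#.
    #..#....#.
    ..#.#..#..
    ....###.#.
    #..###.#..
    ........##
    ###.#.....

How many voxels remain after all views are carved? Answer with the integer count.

|visual hull| = 63

full grid |V| = 1000
step 1: project along x, AND mask (52/100) → |grid| = 520
step 2: project along z, AND mask (38/100) → |grid| = 197
step 3: project along y, AND mask (33/100) → |grid| = 63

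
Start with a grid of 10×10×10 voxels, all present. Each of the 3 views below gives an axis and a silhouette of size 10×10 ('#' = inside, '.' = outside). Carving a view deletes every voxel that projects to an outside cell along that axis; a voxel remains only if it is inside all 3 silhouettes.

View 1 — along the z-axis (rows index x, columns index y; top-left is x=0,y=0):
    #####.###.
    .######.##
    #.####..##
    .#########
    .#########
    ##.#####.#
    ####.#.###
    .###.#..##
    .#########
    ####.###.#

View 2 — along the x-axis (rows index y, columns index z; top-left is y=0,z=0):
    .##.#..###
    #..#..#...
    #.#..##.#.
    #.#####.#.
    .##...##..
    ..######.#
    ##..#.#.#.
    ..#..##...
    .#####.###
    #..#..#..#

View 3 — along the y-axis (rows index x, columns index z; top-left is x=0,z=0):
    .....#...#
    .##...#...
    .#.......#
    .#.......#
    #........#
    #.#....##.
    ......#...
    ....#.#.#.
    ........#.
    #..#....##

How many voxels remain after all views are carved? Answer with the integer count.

before carving: 1000 voxels (10×10×10)
step 1: project along z, AND mask (80/100) → |grid| = 800
step 2: project along x, AND mask (52/100) → |grid| = 419
step 3: project along y, AND mask (24/100) → |grid| = 94

94 voxels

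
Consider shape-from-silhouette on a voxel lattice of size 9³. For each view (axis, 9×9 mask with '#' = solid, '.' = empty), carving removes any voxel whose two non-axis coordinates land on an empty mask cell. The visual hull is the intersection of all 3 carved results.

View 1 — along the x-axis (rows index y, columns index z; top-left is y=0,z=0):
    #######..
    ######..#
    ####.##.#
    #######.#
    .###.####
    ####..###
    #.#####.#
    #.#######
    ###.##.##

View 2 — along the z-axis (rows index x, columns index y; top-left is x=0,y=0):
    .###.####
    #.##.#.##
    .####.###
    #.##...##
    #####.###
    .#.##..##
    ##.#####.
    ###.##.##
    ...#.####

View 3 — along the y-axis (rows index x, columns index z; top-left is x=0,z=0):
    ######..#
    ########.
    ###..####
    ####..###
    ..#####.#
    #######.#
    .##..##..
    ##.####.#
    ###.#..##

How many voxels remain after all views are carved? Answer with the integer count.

314 voxels

full grid |V| = 729
step 1: project along x, AND mask (65/81) → |grid| = 585
step 2: project along z, AND mask (57/81) → |grid| = 416
step 3: project along y, AND mask (60/81) → |grid| = 314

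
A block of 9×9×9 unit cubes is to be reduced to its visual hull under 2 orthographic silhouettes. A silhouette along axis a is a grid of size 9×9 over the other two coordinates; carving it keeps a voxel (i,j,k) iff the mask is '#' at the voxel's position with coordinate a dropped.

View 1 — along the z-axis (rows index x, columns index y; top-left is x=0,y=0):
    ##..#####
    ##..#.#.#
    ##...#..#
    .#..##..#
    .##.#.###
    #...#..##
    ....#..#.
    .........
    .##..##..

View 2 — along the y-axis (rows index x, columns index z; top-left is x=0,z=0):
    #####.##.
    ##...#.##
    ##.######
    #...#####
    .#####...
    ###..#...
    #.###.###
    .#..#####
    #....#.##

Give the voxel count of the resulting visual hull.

initial block: 9^3 = 729
V1 z: intersect with XY mask (36 set) -- 324 left
V2 y: intersect with XZ mask (52 set) -- 206 left

|visual hull| = 206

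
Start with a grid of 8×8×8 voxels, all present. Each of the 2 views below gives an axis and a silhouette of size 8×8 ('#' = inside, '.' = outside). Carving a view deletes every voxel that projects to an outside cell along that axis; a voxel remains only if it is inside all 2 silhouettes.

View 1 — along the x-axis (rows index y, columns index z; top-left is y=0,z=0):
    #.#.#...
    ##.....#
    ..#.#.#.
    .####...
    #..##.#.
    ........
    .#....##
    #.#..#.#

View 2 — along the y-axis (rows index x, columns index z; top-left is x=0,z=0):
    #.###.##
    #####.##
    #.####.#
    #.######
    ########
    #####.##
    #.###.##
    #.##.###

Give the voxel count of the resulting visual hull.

start: 8×8×8 = 512 voxels
  1. axis=0 (YZ plane), |mask|=24  ⇒  voxels=192
  2. axis=1 (XZ plane), |mask|=53  ⇒  voxels=166

remaining voxels: 166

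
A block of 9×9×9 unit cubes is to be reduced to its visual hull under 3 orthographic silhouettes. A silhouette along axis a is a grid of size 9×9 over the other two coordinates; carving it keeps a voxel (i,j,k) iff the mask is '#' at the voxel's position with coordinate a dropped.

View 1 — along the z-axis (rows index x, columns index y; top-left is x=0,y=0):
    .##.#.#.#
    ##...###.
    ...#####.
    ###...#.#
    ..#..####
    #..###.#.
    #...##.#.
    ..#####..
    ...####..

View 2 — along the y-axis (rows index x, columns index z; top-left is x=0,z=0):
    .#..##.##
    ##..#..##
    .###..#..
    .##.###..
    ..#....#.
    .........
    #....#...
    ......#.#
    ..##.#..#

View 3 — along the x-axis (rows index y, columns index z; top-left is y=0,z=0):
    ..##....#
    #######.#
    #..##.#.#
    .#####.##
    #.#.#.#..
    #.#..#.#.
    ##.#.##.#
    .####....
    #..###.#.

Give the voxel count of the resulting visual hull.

73 voxels

initial block: 9^3 = 729
after view 1 [z-axis, 43 of 81 cells solid] → remaining = 387
after view 2 [y-axis, 29 of 81 cells solid] → remaining = 139
after view 3 [x-axis, 46 of 81 cells solid] → remaining = 73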